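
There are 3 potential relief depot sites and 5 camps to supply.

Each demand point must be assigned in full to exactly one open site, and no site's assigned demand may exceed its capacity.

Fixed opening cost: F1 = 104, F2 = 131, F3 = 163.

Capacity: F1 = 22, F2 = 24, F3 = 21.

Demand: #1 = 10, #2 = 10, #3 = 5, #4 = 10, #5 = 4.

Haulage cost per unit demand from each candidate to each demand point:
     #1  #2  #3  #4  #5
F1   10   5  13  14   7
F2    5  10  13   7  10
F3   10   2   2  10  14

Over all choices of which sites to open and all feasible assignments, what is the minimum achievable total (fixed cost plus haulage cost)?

484

Open {F2, F3}; cheapest assignment that respects the capacities:
  F2 (cap 24, load 24): #1, #4, #5 — cost 10×5 + 10×7 + 4×10 = 160
  F3 (cap 21, load 15): #2, #3 — cost 10×2 + 5×2 = 30
  Shipping 190, fixed 294 → total 484.
  Any other capacity-feasible assignment to {F2, F3} ships for at least 190.
Compare {F1, F2}: its best feasible assignment gives total 498.
Compare {F1, F2, F3}: its best feasible assignment gives total 576.
Every other set of open sites that can feasibly serve all demand totals ≥ 498 even under its best assignment. Minimum: 484.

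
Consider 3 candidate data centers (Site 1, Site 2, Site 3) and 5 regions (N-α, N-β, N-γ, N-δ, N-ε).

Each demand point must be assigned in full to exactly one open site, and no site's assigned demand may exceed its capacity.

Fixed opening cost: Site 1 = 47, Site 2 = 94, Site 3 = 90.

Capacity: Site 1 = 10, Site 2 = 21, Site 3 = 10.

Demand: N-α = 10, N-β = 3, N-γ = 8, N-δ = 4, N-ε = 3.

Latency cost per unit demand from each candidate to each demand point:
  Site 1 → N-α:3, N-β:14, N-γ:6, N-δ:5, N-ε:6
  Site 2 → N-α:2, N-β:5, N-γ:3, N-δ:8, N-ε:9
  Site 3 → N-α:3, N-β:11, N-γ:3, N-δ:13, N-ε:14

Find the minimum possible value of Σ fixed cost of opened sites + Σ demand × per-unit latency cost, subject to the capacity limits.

Open {Site 1, Site 2}; cheapest assignment that respects the capacities:
  Site 1 (cap 10, load 7): N-δ, N-ε — cost 4×5 + 3×6 = 38
  Site 2 (cap 21, load 21): N-α, N-β, N-γ — cost 10×2 + 3×5 + 8×3 = 59
  Shipping 97, fixed 141 → total 238.
  Any other capacity-feasible assignment to {Site 1, Site 2} ships for at least 97.
Compare {Site 2, Site 3}: its best feasible assignment gives total 302.
Compare {Site 1, Site 2, Site 3}: its best feasible assignment gives total 328.
Every other set of open sites that can feasibly serve all demand totals ≥ 302 even under its best assignment. Minimum: 238.

238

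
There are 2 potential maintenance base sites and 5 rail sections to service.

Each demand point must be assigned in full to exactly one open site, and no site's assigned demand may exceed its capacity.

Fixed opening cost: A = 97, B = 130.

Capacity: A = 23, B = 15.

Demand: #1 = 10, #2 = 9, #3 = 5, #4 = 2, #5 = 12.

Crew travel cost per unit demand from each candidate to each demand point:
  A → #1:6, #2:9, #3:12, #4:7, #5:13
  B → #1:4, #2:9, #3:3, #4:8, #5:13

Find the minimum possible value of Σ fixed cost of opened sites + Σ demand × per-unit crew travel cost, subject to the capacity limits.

533

Open {A, B}; cheapest assignment that respects the capacities:
  A (cap 23, load 23): #2, #4, #5 — cost 9×9 + 2×7 + 12×13 = 251
  B (cap 15, load 15): #1, #3 — cost 10×4 + 5×3 = 55
  Shipping 306, fixed 227 → total 533.
  Any other capacity-feasible assignment to {A, B} ships for at least 306.
Total demand is 38 and no other set of sites has combined capacity ≥ 38, so {A, B} is the only feasible choice of open sites. Minimum: 533.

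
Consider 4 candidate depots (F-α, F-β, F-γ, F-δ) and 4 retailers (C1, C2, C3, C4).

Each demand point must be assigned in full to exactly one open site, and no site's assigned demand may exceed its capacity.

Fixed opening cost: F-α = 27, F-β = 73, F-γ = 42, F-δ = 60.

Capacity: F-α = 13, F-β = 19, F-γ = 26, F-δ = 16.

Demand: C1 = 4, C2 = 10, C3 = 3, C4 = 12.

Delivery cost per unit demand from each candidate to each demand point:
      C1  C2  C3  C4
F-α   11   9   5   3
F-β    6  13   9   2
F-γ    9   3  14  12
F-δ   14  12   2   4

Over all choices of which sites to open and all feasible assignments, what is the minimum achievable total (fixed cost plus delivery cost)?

213

Open {F-α, F-γ}; cheapest assignment that respects the capacities:
  F-α (cap 13, load 12): C4 — cost 12×3 = 36
  F-γ (cap 26, load 17): C1, C2, C3 — cost 4×9 + 10×3 + 3×14 = 108
  Shipping 144, fixed 69 → total 213.
  Any other capacity-feasible assignment to {F-α, F-γ} ships for at least 144.
Compare {F-β, F-γ}: its best feasible assignment gives total 220.
Compare {F-γ, F-δ}: its best feasible assignment gives total 222.
Every other set of open sites that can feasibly serve all demand totals ≥ 220 even under its best assignment. Minimum: 213.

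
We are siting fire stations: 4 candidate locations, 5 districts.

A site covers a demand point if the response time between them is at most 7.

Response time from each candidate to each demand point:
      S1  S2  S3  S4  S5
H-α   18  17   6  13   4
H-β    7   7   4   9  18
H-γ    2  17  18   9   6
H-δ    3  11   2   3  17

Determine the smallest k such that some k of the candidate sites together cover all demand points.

3

Coverage sets (demand points within 7 of each site):
  H-α: {S3, S5}
  H-β: {S1, S2, S3}
  H-γ: {S1, S5}
  H-δ: {S1, S3, S4}
No 2 sites suffice: every size-2 union leaves at least one demand point uncovered.
But {H-α, H-β, H-δ} covers everything, so the minimum is 3.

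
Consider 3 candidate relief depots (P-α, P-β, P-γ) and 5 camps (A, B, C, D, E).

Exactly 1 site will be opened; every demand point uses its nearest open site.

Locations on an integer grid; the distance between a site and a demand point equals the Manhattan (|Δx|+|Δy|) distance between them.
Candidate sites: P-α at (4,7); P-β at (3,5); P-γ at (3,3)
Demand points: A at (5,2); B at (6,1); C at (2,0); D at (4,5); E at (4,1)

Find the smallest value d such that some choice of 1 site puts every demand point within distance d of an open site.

Open {P-γ}.
  Farthest demand point is B at distance 5 (to P-γ); all others are ≤ 5.
With {P-β} the worst case is 7.
With {P-α} the worst case is 9.
No size-1 selection achieves below 5.

5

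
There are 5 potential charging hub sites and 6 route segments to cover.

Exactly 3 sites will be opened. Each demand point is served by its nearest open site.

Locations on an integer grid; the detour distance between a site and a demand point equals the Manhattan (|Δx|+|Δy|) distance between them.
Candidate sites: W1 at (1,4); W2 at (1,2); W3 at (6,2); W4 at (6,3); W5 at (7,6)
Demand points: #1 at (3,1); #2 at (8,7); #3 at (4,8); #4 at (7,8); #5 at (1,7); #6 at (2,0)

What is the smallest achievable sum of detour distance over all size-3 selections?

Open {W1, W2, W5}.
  #1→W2 3, #2→W5 2, #3→W5 5, #4→W5 2, #5→W1 3, #6→W2 3  ⇒ total 18.
Compare {W2, W3, W5}: total 20.
Compare {W2, W4, W5}: total 20.
No size-3 selection does better; minimum is 18.

18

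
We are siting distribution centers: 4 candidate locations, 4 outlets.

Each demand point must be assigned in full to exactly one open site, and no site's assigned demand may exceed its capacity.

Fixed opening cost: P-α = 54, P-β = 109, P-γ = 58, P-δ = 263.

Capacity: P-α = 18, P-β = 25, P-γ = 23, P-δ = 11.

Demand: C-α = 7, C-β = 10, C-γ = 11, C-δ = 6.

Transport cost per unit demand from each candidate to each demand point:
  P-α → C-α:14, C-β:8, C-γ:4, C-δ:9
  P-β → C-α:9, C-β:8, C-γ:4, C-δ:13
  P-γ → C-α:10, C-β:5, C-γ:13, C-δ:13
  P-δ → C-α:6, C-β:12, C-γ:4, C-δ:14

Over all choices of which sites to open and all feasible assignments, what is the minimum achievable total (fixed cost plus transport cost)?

330

Open {P-α, P-γ}; cheapest assignment that respects the capacities:
  P-α (cap 18, load 17): C-γ, C-δ — cost 11×4 + 6×9 = 98
  P-γ (cap 23, load 17): C-α, C-β — cost 7×10 + 10×5 = 120
  Shipping 218, fixed 112 → total 330.
  Any other capacity-feasible assignment to {P-α, P-γ} ships for at least 218.
Compare {P-β, P-γ}: its best feasible assignment gives total 402.
Compare {P-α, P-β}: its best feasible assignment gives total 404.
Every other set of open sites that can feasibly serve all demand totals ≥ 402 even under its best assignment. Minimum: 330.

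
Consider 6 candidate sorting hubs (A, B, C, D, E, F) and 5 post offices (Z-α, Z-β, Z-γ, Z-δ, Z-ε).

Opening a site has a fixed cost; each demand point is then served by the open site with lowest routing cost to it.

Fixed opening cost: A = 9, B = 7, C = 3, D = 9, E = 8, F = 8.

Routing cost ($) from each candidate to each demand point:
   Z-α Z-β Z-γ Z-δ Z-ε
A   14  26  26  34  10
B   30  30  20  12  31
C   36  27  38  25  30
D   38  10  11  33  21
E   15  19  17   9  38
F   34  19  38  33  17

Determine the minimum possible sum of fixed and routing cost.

80

Open {A, D, E}: assign each demand point to its cheapest open site.
  Z-α→A 14, Z-β→D 10, Z-γ→D 11, Z-δ→E 9, Z-ε→A 10
  routing cost 54, fixed 26 → total 80.
Compare {A, B, D}: routing cost 57 + fixed 25 = 82.
Compare {D, E}: routing cost 66 + fixed 17 = 83.
Compare {A, C, D, E}: routing cost 54 + fixed 29 = 83.
All other subsets cost ≥ 82. Minimum total cost: 80.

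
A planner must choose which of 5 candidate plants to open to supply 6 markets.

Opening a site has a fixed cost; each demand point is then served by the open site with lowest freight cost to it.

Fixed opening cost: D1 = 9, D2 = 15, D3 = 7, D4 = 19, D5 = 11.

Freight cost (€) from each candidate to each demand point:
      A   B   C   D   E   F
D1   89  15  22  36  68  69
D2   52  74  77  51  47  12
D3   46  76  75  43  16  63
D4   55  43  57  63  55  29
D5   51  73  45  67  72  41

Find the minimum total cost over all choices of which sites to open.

178

Open {D1, D2, D3}: assign each demand point to its cheapest open site.
  A→D3 46, B→D1 15, C→D1 22, D→D1 36, E→D3 16, F→D2 12
  freight cost 147, fixed 31 → total 178.
Compare {D1, D2, D3, D5}: freight cost 147 + fixed 42 = 189.
Compare {D1, D2, D3, D4}: freight cost 147 + fixed 50 = 197.
Compare {D1, D3, D4}: freight cost 164 + fixed 35 = 199.
All other subsets cost ≥ 189. Minimum total cost: 178.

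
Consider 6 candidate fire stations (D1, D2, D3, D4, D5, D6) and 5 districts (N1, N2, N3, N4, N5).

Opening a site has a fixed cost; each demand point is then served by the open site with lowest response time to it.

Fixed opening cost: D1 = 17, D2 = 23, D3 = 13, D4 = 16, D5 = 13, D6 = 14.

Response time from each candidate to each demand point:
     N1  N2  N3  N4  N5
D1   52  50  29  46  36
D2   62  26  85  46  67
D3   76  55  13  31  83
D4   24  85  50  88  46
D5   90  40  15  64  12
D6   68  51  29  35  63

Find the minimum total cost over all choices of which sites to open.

Open {D3, D4, D5}: assign each demand point to its cheapest open site.
  N1→D4 24, N2→D5 40, N3→D3 13, N4→D3 31, N5→D5 12
  response time 120, fixed 42 → total 162.
Compare {D4, D5, D6}: response time 126 + fixed 43 = 169.
Compare {D2, D3, D4, D5}: response time 106 + fixed 65 = 171.
Compare {D2, D4, D5}: response time 123 + fixed 52 = 175.
All other subsets cost ≥ 169. Minimum total cost: 162.

162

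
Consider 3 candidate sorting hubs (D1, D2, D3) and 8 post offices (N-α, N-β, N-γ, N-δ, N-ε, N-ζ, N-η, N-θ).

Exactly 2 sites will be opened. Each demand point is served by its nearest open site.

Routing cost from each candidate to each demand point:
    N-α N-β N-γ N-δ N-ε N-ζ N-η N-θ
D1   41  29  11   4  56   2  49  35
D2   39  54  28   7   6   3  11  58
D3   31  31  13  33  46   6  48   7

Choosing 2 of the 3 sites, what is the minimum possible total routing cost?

Open {D2, D3}.
  N-α→D3 31, N-β→D3 31, N-γ→D3 13, N-δ→D2 7, N-ε→D2 6, N-ζ→D2 3, N-η→D2 11, N-θ→D3 7  ⇒ total 109.
Compare {D1, D2}: total 137.
Compare {D1, D3}: total 178.

109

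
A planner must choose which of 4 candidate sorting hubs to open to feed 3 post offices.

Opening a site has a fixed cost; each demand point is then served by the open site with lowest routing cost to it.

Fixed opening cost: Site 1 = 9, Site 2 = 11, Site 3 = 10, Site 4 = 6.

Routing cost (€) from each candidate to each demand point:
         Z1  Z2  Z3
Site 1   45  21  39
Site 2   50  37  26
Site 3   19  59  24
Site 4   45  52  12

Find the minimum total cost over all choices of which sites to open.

Open {Site 1, Site 3, Site 4}: assign each demand point to its cheapest open site.
  Z1→Site 3 19, Z2→Site 1 21, Z3→Site 4 12
  routing cost 52, fixed 25 → total 77.
Compare {Site 1, Site 3}: routing cost 64 + fixed 19 = 83.
Compare {Site 1, Site 2, Site 3, Site 4}: routing cost 52 + fixed 36 = 88.
Compare {Site 1, Site 4}: routing cost 78 + fixed 15 = 93.
All other subsets cost ≥ 83. Minimum total cost: 77.

77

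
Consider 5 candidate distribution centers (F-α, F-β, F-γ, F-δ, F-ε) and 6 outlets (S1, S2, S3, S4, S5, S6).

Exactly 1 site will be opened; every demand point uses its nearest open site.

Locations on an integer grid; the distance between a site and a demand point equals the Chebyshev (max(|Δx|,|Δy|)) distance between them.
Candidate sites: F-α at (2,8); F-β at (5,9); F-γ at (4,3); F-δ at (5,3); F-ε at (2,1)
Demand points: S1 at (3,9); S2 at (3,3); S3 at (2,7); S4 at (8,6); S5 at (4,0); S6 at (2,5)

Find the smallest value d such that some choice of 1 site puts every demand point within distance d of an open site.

Open {F-γ}.
  Farthest demand point is S1 at distance 6 (to F-γ); all others are ≤ 6.
With {F-δ} the worst case is 6.
With {F-α} the worst case is 8.
No size-1 selection achieves below 6.

6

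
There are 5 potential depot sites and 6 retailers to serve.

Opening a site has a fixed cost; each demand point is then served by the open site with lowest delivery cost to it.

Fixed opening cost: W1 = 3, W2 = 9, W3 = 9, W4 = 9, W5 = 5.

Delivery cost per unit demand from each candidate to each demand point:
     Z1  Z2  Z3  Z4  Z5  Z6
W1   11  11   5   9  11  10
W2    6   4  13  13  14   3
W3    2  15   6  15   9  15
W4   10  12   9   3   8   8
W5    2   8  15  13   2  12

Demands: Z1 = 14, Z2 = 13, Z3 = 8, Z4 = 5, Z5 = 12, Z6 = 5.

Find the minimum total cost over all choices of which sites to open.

200

Open {W1, W2, W4, W5}: assign each demand point to its cheapest open site.
  Z1→W5 14×2=28, Z2→W2 13×4=52, Z3→W1 8×5=40, Z4→W4 5×3=15, Z5→W5 12×2=24, Z6→W2 5×3=15
  delivery cost 174, fixed 26 → total 200.
Compare {W1, W2, W3, W4, W5}: delivery cost 174 + fixed 35 = 209.
Compare {W2, W3, W4, W5}: delivery cost 182 + fixed 32 = 214.
Compare {W1, W2, W5}: delivery cost 204 + fixed 17 = 221.
All other subsets cost ≥ 209. Minimum total cost: 200.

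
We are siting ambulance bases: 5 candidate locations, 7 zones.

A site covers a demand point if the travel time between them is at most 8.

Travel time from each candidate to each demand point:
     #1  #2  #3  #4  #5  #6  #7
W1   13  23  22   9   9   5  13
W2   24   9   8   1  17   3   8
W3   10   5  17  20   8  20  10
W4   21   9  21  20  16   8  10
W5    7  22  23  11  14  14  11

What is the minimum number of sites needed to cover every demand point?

Coverage sets (demand points within 8 of each site):
  W1: {#6}
  W2: {#3, #4, #6, #7}
  W3: {#2, #5}
  W4: {#6}
  W5: {#1}
No 2 sites suffice: every size-2 union leaves at least one demand point uncovered.
But {W2, W3, W5} covers everything, so the minimum is 3.

3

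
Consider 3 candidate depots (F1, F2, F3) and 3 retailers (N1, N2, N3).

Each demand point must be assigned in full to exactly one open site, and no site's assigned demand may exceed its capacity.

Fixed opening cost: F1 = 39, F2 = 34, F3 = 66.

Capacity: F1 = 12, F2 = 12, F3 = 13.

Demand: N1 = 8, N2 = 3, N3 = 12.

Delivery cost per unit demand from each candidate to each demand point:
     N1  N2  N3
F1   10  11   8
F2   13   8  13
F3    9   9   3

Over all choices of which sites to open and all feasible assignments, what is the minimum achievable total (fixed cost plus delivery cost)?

Open {F1, F3}; cheapest assignment that respects the capacities:
  F1 (cap 12, load 11): N1, N2 — cost 8×10 + 3×11 = 113
  F3 (cap 13, load 12): N3 — cost 12×3 = 36
  Shipping 149, fixed 105 → total 254.
  Any other capacity-feasible assignment to {F1, F3} ships for at least 149.
Compare {F2, F3}: its best feasible assignment gives total 264.
Compare {F1, F2, F3}: its best feasible assignment gives total 279.
Every other set of open sites that can feasibly serve all demand totals ≥ 264 even under its best assignment. Minimum: 254.

254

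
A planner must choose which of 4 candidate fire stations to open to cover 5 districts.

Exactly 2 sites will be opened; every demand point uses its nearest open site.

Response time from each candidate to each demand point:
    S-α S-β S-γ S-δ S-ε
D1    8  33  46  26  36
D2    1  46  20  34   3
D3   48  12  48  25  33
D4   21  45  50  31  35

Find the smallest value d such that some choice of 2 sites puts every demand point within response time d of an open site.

25

Open {D2, D3}.
  Farthest demand point is S-δ at response time 25 (to D3); all others are ≤ 25.
With {D1, D2} the worst case is 33.
With {D2, D4} the worst case is 45.
No size-2 selection achieves below 25.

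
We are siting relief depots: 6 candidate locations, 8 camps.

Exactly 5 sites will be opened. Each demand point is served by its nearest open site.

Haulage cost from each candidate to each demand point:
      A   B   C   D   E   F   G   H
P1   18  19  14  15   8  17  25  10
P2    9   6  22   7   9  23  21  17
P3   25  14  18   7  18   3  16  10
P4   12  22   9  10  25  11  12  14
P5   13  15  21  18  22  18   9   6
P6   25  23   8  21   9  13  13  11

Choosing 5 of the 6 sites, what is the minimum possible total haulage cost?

Open {P1, P2, P3, P5, P6}.
  A→P2 9, B→P2 6, C→P6 8, D→P2 7, E→P1 8, F→P3 3, G→P5 9, H→P5 6  ⇒ total 56.
Compare {P1, P2, P3, P4, P5}: total 57.
Compare {P2, P3, P4, P5, P6}: total 57.
No size-5 selection does better; minimum is 56.

56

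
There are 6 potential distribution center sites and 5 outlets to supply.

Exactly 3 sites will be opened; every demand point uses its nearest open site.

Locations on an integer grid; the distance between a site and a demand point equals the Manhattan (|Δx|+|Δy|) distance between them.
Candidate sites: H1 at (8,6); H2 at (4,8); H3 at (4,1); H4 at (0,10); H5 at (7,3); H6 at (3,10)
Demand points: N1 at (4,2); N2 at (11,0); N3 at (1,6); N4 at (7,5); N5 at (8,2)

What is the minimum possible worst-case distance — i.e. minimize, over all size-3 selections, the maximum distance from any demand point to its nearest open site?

7

Open {H1, H2, H5}.
  Farthest demand point is N2 at distance 7 (to H5); all others are ≤ 7.
With {H1, H3, H5} the worst case is 7.
With {H1, H4, H5} the worst case is 7.
No size-3 selection achieves below 7.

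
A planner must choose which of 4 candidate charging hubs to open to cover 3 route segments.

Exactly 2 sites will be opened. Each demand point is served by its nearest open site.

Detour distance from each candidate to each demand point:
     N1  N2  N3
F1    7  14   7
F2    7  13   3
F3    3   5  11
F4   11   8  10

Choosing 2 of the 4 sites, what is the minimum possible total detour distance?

Open {F2, F3}.
  N1→F3 3, N2→F3 5, N3→F2 3  ⇒ total 11.
Compare {F1, F3}: total 15.
Compare {F2, F4}: total 18.
No size-2 selection does better; minimum is 11.

11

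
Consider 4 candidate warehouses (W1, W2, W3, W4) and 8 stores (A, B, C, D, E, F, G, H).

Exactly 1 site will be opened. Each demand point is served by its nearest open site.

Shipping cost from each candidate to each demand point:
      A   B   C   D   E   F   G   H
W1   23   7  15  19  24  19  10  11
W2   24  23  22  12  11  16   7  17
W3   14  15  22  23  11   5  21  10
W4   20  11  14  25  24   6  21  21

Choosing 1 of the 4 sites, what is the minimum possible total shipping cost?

121

Open {W3}.
  A→W3 14, B→W3 15, C→W3 22, D→W3 23, E→W3 11, F→W3 5, G→W3 21, H→W3 10  ⇒ total 121.
Compare {W1}: total 128.
Compare {W2}: total 132.
No size-1 selection does better; minimum is 121.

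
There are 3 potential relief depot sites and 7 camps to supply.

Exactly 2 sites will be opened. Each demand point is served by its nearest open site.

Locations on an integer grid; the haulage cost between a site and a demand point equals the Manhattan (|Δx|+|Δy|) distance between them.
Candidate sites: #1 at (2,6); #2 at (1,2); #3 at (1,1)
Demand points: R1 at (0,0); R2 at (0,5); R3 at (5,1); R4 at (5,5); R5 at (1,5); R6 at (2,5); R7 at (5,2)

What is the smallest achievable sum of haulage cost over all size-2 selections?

21

Open {#1, #3}.
  R1→#3 2, R2→#1 3, R3→#3 4, R4→#1 4, R5→#1 2, R6→#1 1, R7→#3 5  ⇒ total 21.
Compare {#1, #2}: total 22.
Compare {#2, #3}: total 28.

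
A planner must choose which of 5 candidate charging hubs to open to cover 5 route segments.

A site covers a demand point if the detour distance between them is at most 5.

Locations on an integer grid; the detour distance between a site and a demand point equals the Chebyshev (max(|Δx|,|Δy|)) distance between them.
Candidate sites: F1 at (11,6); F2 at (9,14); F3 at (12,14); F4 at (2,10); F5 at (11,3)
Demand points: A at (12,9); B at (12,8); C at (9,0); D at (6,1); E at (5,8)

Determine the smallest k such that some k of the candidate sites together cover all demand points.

Coverage sets (demand points within 5 of each site):
  F1: {A, B, D}
  F2: {A}
  F3: {A}
  F4: {E}
  F5: {B, C, D}
No 2 sites suffice: every size-2 union leaves at least one demand point uncovered.
But {F1, F4, F5} covers everything, so the minimum is 3.

3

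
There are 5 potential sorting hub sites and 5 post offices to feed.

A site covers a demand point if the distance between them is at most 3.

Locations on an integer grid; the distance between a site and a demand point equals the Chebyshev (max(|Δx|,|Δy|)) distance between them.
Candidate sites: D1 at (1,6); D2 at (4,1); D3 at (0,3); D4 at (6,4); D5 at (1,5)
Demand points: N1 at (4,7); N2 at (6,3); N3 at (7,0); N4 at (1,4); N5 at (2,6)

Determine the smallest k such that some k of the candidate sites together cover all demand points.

Coverage sets (demand points within 3 of each site):
  D1: {N1, N4, N5}
  D2: {N2, N3, N4}
  D3: {N4, N5}
  D4: {N1, N2}
  D5: {N1, N4, N5}
No single site covers all 5 demand points.
But {D1, D2} covers everything, so the minimum is 2.

2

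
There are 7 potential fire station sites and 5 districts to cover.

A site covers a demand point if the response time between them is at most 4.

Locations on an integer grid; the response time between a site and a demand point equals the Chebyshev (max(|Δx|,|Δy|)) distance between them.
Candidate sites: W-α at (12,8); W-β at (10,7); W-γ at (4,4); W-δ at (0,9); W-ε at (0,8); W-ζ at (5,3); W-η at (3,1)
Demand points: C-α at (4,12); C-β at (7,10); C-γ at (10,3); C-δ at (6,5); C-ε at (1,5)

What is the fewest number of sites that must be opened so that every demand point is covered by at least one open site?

2

Coverage sets (demand points within 4 of each site):
  W-α: {}
  W-β: {C-β, C-γ, C-δ}
  W-γ: {C-δ, C-ε}
  W-δ: {C-α, C-ε}
  W-ε: {C-α, C-ε}
  W-ζ: {C-δ, C-ε}
  W-η: {C-δ, C-ε}
No single site covers all 5 demand points.
But {W-β, W-δ} covers everything, so the minimum is 2.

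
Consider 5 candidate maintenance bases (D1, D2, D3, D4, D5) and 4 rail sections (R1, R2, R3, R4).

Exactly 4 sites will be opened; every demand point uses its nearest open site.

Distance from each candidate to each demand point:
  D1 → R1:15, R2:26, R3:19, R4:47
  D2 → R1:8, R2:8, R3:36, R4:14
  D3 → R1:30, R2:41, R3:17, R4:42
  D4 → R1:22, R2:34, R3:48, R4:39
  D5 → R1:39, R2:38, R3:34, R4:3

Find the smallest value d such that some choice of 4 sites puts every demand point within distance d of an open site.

Open {D1, D2, D3, D4}.
  Farthest demand point is R3 at distance 17 (to D3); all others are ≤ 17.
With {D1, D2, D3, D5} the worst case is 17.
With {D2, D3, D4, D5} the worst case is 17.
No size-4 selection achieves below 17.

17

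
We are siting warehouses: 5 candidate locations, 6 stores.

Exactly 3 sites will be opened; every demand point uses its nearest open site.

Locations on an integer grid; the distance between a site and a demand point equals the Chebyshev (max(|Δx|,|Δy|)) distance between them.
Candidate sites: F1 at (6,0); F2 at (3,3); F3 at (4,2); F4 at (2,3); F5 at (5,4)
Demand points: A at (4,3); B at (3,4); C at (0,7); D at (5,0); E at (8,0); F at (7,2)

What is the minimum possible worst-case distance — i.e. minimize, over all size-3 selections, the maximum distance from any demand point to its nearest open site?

4

Open {F1, F2, F3}.
  Farthest demand point is C at distance 4 (to F2); all others are ≤ 4.
With {F1, F2, F4} the worst case is 4.
With {F1, F2, F5} the worst case is 4.
No size-3 selection achieves below 4.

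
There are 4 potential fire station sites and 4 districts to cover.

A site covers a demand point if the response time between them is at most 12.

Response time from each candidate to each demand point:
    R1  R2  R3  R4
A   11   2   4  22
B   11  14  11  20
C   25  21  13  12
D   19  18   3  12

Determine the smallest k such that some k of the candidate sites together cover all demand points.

Coverage sets (demand points within 12 of each site):
  A: {R1, R2, R3}
  B: {R1, R3}
  C: {R4}
  D: {R3, R4}
No single site covers all 4 demand points.
But {A, C} covers everything, so the minimum is 2.

2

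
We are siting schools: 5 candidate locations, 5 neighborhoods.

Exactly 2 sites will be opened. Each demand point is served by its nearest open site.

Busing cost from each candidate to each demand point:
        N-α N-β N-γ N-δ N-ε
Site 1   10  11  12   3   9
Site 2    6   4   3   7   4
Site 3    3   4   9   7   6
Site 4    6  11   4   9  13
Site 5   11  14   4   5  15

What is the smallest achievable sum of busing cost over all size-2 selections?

20

Open {Site 1, Site 2}.
  N-α→Site 2 6, N-β→Site 2 4, N-γ→Site 2 3, N-δ→Site 1 3, N-ε→Site 2 4  ⇒ total 20.
Compare {Site 2, Site 3}: total 21.
Compare {Site 2, Site 5}: total 22.
No size-2 selection does better; minimum is 20.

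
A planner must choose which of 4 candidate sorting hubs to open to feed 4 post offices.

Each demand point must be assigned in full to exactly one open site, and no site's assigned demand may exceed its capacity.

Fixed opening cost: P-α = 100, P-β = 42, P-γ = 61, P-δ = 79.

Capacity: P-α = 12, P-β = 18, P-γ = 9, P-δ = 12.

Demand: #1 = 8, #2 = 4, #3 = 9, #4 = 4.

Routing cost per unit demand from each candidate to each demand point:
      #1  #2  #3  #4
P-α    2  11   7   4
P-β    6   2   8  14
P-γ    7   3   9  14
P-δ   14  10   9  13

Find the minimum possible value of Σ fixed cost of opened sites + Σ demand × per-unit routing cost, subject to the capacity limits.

254

Open {P-α, P-β}; cheapest assignment that respects the capacities:
  P-α (cap 12, load 12): #1, #4 — cost 8×2 + 4×4 = 32
  P-β (cap 18, load 13): #2, #3 — cost 4×2 + 9×8 = 80
  Shipping 112, fixed 142 → total 254.
  Any other capacity-feasible assignment to {P-α, P-β} ships for at least 112.
Compare {P-β, P-γ}: its best feasible assignment gives total 291.
Compare {P-β, P-δ}: its best feasible assignment gives total 314.
Every other set of open sites that can feasibly serve all demand totals ≥ 291 even under its best assignment. Minimum: 254.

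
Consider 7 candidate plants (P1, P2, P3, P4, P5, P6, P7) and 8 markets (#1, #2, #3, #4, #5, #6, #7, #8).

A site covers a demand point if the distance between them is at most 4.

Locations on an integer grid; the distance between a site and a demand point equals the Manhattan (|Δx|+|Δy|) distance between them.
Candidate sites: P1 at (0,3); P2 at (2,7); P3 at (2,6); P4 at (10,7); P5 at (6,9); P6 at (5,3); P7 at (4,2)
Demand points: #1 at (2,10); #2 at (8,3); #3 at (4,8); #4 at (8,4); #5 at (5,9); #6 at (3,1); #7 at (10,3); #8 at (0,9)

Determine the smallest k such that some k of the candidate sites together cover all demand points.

4

Coverage sets (demand points within 4 of each site):
  P1: {}
  P2: {#1, #3, #8}
  P3: {#1, #3}
  P4: {#7}
  P5: {#3, #5}
  P6: {#2, #4, #6}
  P7: {#6}
No 3 sites suffice: every size-3 union leaves at least one demand point uncovered.
But {P2, P4, P5, P6} covers everything, so the minimum is 4.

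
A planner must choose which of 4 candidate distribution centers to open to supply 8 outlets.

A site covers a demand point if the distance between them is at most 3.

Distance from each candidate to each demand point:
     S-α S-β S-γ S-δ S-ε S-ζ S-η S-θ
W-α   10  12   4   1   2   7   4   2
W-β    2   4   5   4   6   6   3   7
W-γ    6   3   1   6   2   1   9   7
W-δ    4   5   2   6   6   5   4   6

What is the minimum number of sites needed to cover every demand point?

Coverage sets (demand points within 3 of each site):
  W-α: {S-δ, S-ε, S-θ}
  W-β: {S-α, S-η}
  W-γ: {S-β, S-γ, S-ε, S-ζ}
  W-δ: {S-γ}
No 2 sites suffice: every size-2 union leaves at least one demand point uncovered.
But {W-α, W-β, W-γ} covers everything, so the minimum is 3.

3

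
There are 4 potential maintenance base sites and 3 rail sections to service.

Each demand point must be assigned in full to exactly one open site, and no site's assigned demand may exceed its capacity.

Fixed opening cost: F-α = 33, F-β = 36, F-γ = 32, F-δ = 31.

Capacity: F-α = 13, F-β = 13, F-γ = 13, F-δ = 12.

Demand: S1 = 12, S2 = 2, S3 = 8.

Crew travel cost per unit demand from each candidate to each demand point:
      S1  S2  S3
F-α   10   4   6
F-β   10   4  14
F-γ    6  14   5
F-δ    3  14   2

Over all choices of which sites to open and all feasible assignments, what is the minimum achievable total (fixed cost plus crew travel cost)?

Open {F-α, F-δ}; cheapest assignment that respects the capacities:
  F-α (cap 13, load 10): S2, S3 — cost 2×4 + 8×6 = 56
  F-δ (cap 12, load 12): S1 — cost 12×3 = 36
  Shipping 92, fixed 64 → total 156.
  Any other capacity-feasible assignment to {F-α, F-δ} ships for at least 92.
Compare {F-γ, F-δ}: its best feasible assignment gives total 167.
Compare {F-α, F-γ, F-δ}: its best feasible assignment gives total 180.
Every other set of open sites that can feasibly serve all demand totals ≥ 167 even under its best assignment. Minimum: 156.

156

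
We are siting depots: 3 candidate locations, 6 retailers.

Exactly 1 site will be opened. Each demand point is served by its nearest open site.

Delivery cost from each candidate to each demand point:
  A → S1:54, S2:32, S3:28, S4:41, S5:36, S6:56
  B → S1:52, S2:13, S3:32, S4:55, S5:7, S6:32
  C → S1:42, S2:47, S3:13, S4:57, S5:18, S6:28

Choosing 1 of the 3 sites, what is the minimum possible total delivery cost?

Open {B}.
  S1→B 52, S2→B 13, S3→B 32, S4→B 55, S5→B 7, S6→B 32  ⇒ total 191.
Compare {C}: total 205.
Compare {A}: total 247.

191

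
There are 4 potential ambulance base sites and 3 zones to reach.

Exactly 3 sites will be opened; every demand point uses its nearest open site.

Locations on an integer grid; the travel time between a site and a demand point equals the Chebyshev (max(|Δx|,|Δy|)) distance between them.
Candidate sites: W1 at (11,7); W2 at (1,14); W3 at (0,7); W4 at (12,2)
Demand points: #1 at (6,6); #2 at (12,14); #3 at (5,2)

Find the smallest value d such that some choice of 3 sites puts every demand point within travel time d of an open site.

7

Open {W1, W2, W3}.
  Farthest demand point is #2 at travel time 7 (to W1); all others are ≤ 7.
With {W1, W2, W4} the worst case is 7.
With {W1, W3, W4} the worst case is 7.
No size-3 selection achieves below 7.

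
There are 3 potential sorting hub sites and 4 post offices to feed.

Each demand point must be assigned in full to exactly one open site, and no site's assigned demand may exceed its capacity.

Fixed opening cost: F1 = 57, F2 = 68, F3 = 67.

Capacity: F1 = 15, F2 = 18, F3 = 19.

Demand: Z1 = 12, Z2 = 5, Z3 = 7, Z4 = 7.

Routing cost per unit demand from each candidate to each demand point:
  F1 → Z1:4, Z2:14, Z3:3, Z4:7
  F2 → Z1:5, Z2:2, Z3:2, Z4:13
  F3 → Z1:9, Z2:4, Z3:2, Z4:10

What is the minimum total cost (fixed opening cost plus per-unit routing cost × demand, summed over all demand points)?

Open {F1, F2}; cheapest assignment that respects the capacities:
  F1 (cap 15, load 14): Z3, Z4 — cost 7×3 + 7×7 = 70
  F2 (cap 18, load 17): Z1, Z2 — cost 12×5 + 5×2 = 70
  Shipping 140, fixed 125 → total 265.
  Any other capacity-feasible assignment to {F1, F2} ships for at least 140.
Compare {F1, F3}: its best feasible assignment gives total 276.
Compare {F2, F3}: its best feasible assignment gives total 289.
Every other set of open sites that can feasibly serve all demand totals ≥ 276 even under its best assignment. Minimum: 265.

265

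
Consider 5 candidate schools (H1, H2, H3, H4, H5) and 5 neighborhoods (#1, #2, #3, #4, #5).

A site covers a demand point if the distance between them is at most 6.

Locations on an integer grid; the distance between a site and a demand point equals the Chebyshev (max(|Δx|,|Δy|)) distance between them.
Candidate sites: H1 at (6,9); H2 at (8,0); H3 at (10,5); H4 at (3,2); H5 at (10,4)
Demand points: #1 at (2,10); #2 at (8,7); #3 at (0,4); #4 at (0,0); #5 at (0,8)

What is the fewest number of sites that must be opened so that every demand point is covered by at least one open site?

Coverage sets (demand points within 6 of each site):
  H1: {#1, #2, #3, #5}
  H2: {}
  H3: {#2}
  H4: {#2, #3, #4, #5}
  H5: {#2}
No single site covers all 5 demand points.
But {H1, H4} covers everything, so the minimum is 2.

2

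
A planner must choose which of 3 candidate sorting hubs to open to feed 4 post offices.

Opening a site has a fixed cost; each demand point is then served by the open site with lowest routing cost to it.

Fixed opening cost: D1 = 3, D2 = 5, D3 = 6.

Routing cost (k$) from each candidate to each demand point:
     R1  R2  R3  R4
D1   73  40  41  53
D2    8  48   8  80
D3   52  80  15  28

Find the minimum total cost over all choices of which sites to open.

Open {D1, D2, D3}: assign each demand point to its cheapest open site.
  R1→D2 8, R2→D1 40, R3→D2 8, R4→D3 28
  routing cost 84, fixed 14 → total 98.
Compare {D2, D3}: routing cost 92 + fixed 11 = 103.
Compare {D1, D2}: routing cost 109 + fixed 8 = 117.
Compare {D1, D3}: routing cost 135 + fixed 9 = 144.
All other subsets cost ≥ 103. Minimum total cost: 98.

98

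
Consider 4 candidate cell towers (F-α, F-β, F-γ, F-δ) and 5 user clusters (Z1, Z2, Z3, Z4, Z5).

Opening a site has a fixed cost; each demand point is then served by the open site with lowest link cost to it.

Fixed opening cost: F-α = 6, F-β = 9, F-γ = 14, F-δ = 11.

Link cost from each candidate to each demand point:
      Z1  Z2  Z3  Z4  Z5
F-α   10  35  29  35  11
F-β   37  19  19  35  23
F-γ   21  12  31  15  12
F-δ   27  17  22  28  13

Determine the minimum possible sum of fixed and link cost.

96

Open {F-α, F-β, F-γ}: assign each demand point to its cheapest open site.
  Z1→F-α 10, Z2→F-γ 12, Z3→F-β 19, Z4→F-γ 15, Z5→F-α 11
  link cost 67, fixed 29 → total 96.
Compare {F-α, F-γ}: link cost 77 + fixed 20 = 97.
Compare {F-α, F-γ, F-δ}: link cost 70 + fixed 31 = 101.
Compare {F-β, F-γ}: link cost 79 + fixed 23 = 102.
All other subsets cost ≥ 97. Minimum total cost: 96.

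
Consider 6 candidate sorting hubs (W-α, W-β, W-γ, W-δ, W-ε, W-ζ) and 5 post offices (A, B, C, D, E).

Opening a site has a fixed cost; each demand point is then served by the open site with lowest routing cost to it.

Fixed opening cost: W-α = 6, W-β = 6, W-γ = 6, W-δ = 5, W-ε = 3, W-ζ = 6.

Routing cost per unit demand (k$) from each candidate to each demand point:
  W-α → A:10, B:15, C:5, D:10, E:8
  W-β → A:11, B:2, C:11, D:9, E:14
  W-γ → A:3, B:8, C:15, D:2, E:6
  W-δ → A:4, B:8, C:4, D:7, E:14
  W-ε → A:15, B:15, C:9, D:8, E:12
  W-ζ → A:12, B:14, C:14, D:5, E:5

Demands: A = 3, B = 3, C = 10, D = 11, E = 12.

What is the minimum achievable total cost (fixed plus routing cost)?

Open {W-β, W-γ, W-δ, W-ζ}: assign each demand point to its cheapest open site.
  A→W-γ 3×3=9, B→W-β 3×2=6, C→W-δ 10×4=40, D→W-γ 11×2=22, E→W-ζ 12×5=60
  routing cost 137, fixed 23 → total 160.
Compare {W-β, W-γ, W-δ, W-ε, W-ζ}: routing cost 137 + fixed 26 = 163.
Compare {W-β, W-γ, W-δ}: routing cost 149 + fixed 17 = 166.
Compare {W-α, W-β, W-γ, W-δ, W-ζ}: routing cost 137 + fixed 29 = 166.
All other subsets cost ≥ 163. Minimum total cost: 160.

160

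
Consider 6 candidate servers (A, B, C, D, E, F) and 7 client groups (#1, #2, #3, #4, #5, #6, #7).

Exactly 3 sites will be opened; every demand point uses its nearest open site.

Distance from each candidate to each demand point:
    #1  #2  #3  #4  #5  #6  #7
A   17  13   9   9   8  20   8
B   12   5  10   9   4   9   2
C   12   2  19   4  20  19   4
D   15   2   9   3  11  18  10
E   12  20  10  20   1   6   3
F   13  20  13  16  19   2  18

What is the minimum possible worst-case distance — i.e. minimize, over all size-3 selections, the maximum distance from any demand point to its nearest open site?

12

Open {A, B, C}.
  Farthest demand point is #1 at distance 12 (to B); all others are ≤ 12.
With {A, B, D} the worst case is 12.
With {A, B, E} the worst case is 12.
No size-3 selection achieves below 12.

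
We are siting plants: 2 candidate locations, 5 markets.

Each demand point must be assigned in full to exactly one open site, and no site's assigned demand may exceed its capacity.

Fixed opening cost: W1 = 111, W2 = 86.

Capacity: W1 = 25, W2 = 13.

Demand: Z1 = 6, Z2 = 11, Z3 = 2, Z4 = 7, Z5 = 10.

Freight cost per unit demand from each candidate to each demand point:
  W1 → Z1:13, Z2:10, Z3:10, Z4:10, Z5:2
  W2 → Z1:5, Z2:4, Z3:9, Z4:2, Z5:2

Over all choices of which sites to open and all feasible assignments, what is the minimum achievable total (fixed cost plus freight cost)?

Open {W1, W2}; cheapest assignment that respects the capacities:
  W1 (cap 25, load 23): Z2, Z3, Z5 — cost 11×10 + 2×10 + 10×2 = 150
  W2 (cap 13, load 13): Z1, Z4 — cost 6×5 + 7×2 = 44
  Shipping 194, fixed 197 → total 391.
  Any other capacity-feasible assignment to {W1, W2} ships for at least 194.
Total demand is 36 and no other set of sites has combined capacity ≥ 36, so {W1, W2} is the only feasible choice of open sites. Minimum: 391.

391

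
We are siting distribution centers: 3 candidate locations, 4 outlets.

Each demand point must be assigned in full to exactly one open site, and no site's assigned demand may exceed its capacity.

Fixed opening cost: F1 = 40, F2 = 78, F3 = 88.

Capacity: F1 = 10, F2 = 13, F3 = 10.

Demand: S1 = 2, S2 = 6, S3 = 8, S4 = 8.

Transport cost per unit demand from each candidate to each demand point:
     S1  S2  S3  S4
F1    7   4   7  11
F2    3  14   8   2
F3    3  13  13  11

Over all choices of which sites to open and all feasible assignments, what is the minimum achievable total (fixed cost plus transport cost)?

Open {F1, F2, F3}; cheapest assignment that respects the capacities:
  F1 (cap 10, load 6): S2 — cost 6×4 = 24
  F2 (cap 13, load 10): S1, S4 — cost 2×3 + 8×2 = 22
  F3 (cap 10, load 8): S3 — cost 8×13 = 104
  Shipping 150, fixed 206 → total 356.
  Any other capacity-feasible assignment to {F1, F2, F3} ships for at least 150.
Total demand is 24 and no other set of sites has combined capacity ≥ 24, so {F1, F2, F3} is the only feasible choice of open sites. Minimum: 356.

356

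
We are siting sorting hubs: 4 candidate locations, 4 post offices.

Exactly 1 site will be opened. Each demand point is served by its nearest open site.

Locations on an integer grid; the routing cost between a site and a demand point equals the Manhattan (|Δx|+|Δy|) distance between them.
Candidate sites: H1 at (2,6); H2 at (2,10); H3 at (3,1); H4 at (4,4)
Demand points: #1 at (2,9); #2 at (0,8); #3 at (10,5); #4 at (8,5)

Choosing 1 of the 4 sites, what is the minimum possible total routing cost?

Open {H1}.
  #1→H1 3, #2→H1 4, #3→H1 9, #4→H1 7  ⇒ total 23.
Compare {H4}: total 27.
Compare {H2}: total 29.
No size-1 selection does better; minimum is 23.

23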